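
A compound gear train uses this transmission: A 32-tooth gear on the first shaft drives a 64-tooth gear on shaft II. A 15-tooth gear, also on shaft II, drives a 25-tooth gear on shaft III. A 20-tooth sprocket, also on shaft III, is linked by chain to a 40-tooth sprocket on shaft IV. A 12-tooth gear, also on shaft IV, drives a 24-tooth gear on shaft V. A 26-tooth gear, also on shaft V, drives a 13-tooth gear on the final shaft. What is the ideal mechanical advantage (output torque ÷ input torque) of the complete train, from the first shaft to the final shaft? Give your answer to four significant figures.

6.667

Each stage contributes driven/driver: gear mesh 64/32 = 2, gear mesh 25/15 = 1.6667, chain 40/20 = 2, gear mesh 24/12 = 2, gear mesh 13/26 = 0.5.
Overall: 2 × 1.6667 × 2 × 2 × 0.5 = 6.6667.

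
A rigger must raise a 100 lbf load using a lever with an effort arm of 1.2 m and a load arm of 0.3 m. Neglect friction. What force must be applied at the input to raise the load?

25 lbf

Lever MA = effort arm / load arm = 1.2/0.3 = 4.
Effort = load / MA = 100 / 4 = 25 lbf.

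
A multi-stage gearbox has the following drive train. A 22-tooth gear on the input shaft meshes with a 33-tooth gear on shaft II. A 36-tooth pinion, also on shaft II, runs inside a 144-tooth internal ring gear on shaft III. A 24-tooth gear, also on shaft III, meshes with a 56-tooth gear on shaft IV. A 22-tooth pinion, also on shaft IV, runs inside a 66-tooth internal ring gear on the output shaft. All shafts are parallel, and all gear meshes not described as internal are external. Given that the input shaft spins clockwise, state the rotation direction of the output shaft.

the input shaft → shaft II: external mesh, 1 reversal → CCW.
shaft II → shaft III: internal mesh, same direction → CCW.
shaft III → shaft IV: external mesh, 1 reversal → CW.
shaft IV → the output shaft: internal mesh, same direction → CW.
2 reversals in total — an even number — so the output shaft turns the same way as the input shaft.

clockwise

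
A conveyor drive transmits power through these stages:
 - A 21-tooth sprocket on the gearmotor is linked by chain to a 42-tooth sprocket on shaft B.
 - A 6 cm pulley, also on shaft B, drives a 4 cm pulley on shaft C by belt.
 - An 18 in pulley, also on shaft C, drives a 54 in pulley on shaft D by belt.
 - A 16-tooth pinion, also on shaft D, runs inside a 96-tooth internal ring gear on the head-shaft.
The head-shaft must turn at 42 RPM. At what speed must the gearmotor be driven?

Overall ratio R = 2 × 0.66667 × 3 × 6 = 24.
Required input speed = output speed × R = 42 × 24 = 1008 RPM.

1008 RPM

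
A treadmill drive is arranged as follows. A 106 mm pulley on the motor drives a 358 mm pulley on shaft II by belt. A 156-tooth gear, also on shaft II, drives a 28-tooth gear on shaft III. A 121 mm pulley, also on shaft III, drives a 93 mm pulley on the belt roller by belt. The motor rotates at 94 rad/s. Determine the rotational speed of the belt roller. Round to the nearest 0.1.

belt 358/106 = 3.3774 → 94/3.3774 = 27.832 rad/s
gear mesh 28/156 = 0.17949 → 27.832/0.17949 = 155.07 rad/s
belt 93/121 = 0.7686 → 155.07/0.7686 = 201.75 rad/s

201.8 rad/s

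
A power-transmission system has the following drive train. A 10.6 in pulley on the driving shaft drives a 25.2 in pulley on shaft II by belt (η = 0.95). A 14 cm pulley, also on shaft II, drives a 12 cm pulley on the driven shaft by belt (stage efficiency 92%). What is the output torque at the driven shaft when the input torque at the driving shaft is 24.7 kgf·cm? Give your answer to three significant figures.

44.0 kgf·cm

belt 25.2/10.6 = 2.3774 → τ = 24.7·2.3774·0.95 = 55.785 kgf·cm
belt 12/14 = 0.85714 → τ = 55.785·0.85714·0.92 = 43.99 kgf·cm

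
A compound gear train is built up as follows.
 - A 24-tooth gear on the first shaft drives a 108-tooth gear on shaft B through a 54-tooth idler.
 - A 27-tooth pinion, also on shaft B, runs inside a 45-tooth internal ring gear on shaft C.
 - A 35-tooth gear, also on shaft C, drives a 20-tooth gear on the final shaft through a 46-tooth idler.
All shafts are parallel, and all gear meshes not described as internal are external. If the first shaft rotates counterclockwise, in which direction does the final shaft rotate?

counterclockwise

the first shaft → shaft B: driver → idler → driven is 2 external meshes, 2 reversals → CCW.
shaft B → shaft C: internal mesh, same direction → CCW.
shaft C → the final shaft: driver → idler → driven is 2 external meshes, 2 reversals → CCW.
4 reversals in total — an even number — so the final shaft turns the same way as the first shaft.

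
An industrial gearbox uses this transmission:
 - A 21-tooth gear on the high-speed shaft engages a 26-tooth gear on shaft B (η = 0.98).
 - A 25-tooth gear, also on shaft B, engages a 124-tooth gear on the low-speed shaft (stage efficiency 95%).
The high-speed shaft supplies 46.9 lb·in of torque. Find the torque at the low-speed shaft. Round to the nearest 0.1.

268.1 lb·in

After the gear mesh (26/21): 46.9 × 1.2381 × 0.98 = 56.905 lb·in
After the gear mesh (124/25): 56.905 × 4.96 × 0.95 = 268.14 lb·in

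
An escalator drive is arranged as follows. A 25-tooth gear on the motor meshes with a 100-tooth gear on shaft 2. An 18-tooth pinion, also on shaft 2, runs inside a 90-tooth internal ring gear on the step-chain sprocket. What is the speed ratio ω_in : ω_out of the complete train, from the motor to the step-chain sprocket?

Each stage contributes driven/driver: gear mesh 100/25 = 4, internal gear 90/18 = 5.
Overall: 4 × 5 = 20.

20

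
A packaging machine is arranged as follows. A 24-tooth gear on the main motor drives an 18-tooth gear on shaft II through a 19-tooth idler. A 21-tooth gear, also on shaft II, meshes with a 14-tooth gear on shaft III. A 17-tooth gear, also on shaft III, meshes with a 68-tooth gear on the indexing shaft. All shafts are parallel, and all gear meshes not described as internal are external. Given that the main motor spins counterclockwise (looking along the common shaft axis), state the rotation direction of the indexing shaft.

counterclockwise

the main motor → shaft II: driver → idler → driven is 2 external meshes, 2 reversals → CCW.
shaft II → shaft III: external mesh, 1 reversal → CW.
shaft III → the indexing shaft: external mesh, 1 reversal → CCW.
4 reversals in total — an even number — so the indexing shaft turns the same way as the main motor.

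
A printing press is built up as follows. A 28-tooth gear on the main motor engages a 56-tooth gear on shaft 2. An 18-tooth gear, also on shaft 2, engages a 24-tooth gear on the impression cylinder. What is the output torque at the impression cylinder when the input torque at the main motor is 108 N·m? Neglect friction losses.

288 N·m

After the gear mesh (56/28): 108 × 2 = 216 N·m
After the gear mesh (24/18): 216 × 1.3333 = 288 N·m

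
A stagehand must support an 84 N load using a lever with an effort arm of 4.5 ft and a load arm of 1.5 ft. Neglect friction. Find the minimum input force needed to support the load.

Lever MA = effort arm / load arm = 4.5/1.5 = 3.
Effort = load / MA = 84 / 3 = 28 N.

28 N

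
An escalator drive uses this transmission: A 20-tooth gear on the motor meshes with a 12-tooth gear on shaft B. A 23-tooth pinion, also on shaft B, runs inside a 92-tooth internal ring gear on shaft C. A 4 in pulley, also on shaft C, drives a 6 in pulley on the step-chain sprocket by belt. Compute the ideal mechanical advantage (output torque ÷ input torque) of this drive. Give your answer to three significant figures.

Each stage contributes driven/driver: gear mesh 12/20 = 0.6, internal gear 92/23 = 4, belt 6/4 = 1.5.
Overall: 0.6 × 4 × 1.5 = 3.6.

3.60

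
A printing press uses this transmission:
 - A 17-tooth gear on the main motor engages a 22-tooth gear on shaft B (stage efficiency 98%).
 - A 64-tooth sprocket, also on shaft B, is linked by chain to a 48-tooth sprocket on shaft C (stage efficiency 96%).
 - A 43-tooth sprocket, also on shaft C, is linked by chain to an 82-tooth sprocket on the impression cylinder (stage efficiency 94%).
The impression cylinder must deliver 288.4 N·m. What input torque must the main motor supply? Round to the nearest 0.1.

Overall ratio R = 1.2941 × 0.75 × 1.907 = 1.8509; overall efficiency η = 0.98 × 0.96 × 0.94 = 0.8844.
Input torque = output torque / (R × η) = 288.4 / (1.8509 × 0.8844) = 176.19 N·m.

176.2 N·m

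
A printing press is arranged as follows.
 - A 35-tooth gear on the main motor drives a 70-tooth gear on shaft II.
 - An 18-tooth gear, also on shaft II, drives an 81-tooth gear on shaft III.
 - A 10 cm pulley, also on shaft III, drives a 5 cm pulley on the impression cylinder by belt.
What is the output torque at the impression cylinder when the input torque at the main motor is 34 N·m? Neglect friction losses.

153 N·m

After the gear mesh (70/35): 34 × 2 = 68 N·m
After the gear mesh (81/18): 68 × 4.5 = 306 N·m
After the belt (5/10): 306 × 0.5 = 153 N·m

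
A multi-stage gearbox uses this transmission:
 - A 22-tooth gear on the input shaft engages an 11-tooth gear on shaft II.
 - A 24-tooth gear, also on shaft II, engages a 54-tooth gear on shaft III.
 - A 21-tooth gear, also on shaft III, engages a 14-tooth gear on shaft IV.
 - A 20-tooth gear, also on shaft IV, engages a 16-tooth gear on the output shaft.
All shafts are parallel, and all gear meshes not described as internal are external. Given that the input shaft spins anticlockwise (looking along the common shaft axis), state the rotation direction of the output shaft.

anticlockwise

the input shaft → shaft II: external mesh, 1 reversal → CW.
shaft II → shaft III: external mesh, 1 reversal → CCW.
shaft III → shaft IV: external mesh, 1 reversal → CW.
shaft IV → the output shaft: external mesh, 1 reversal → CCW.
4 reversals in total — an even number — so the output shaft turns the same way as the input shaft.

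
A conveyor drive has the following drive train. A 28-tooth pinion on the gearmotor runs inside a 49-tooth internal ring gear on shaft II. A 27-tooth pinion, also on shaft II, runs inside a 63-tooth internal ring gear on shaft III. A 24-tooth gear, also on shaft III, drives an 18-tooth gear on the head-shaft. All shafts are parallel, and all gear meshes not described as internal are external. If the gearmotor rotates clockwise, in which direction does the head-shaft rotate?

the gearmotor → shaft II: internal mesh, same direction → CW.
shaft II → shaft III: internal mesh, same direction → CW.
shaft III → the head-shaft: external mesh, 1 reversal → CCW.
1 reversal in total — an odd number — so the head-shaft turns opposite to the gearmotor.

counterclockwise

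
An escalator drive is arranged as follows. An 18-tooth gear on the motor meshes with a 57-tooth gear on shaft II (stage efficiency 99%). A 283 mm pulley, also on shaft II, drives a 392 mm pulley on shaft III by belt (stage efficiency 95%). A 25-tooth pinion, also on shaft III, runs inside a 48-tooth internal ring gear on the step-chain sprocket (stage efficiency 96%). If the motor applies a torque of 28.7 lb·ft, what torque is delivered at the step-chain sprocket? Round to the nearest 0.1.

gear mesh 57/18 = 3.1667 → τ = 28.7·3.1667·0.99 = 89.974 lb·ft
belt 392/283 = 1.3852 → τ = 89.974·1.3852·0.95 = 118.4 lb·ft
internal gear 48/25 = 1.92 → τ = 118.4·1.92·0.96 = 218.23 lb·ft

218.2 lb·ft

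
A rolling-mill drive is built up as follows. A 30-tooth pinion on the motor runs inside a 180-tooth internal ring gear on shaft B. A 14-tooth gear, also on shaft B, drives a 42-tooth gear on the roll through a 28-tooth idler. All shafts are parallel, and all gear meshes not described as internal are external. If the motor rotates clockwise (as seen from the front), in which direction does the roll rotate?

clockwise

the motor → shaft B: internal mesh, same direction → CW.
shaft B → the roll: driver → idler → driven is 2 external meshes, 2 reversals → CW.
2 reversals in total — an even number — so the roll turns the same way as the motor.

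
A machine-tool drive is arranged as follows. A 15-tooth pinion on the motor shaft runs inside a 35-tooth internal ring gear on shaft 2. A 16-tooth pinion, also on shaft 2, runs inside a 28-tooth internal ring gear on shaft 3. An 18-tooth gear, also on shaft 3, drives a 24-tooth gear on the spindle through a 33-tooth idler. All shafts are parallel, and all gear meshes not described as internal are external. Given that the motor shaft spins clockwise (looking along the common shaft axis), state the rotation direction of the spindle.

clockwise

the motor shaft → shaft 2: internal mesh, same direction → CW.
shaft 2 → shaft 3: internal mesh, same direction → CW.
shaft 3 → the spindle: driver → idler → driven is 2 external meshes, 2 reversals → CW.
2 reversals in total — an even number — so the spindle turns the same way as the motor shaft.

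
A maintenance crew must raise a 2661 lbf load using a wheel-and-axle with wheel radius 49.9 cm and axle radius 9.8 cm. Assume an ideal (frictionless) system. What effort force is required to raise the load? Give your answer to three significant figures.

Wheel-and-axle MA = R/r = 49.9/9.8 = 5.0918.
Effort = load / MA = 2661 / 5.0918 = 522.6 lbf.

523 lbf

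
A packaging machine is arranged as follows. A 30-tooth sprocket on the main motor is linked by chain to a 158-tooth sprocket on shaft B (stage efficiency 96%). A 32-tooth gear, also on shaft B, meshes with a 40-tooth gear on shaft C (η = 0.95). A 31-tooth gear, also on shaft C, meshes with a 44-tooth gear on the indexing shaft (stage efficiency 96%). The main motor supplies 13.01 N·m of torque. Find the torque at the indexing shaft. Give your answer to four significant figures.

106.4 N·m

After the chain (158/30): 13.01 × 5.2667 × 0.96 = 65.779 N·m
After the gear mesh (40/32): 65.779 × 1.25 × 0.95 = 78.112 N·m
After the gear mesh (44/31): 78.112 × 1.4194 × 0.96 = 106.43 N·m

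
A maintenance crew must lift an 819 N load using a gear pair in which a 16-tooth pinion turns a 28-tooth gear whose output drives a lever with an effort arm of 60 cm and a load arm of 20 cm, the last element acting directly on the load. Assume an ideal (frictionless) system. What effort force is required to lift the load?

Gear pair MA = 28/16 = 1.75.
Lever MA = effort arm / load arm = 60/20 = 3.
Combined ideal MA = 1.75 × 3 = 5.25.
Effort = load / MA = 819 / 5.25 = 156 N.

156 N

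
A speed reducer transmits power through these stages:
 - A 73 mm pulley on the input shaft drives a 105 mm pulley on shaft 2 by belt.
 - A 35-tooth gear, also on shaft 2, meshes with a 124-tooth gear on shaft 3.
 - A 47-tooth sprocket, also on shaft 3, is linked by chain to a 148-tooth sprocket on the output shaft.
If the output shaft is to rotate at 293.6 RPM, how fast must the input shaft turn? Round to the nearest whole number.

4711 RPM

Overall ratio R = 1.4384 × 3.5429 × 3.1489 = 16.047.
Required input speed = output speed × R = 293.6 × 16.047 = 4711.3 RPM.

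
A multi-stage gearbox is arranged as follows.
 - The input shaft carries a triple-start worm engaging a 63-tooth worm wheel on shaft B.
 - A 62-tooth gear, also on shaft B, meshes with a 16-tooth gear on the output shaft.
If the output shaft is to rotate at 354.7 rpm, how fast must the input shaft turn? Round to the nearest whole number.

1922 rpm

Overall ratio R = 21 × 0.25806 = 5.4194.
Required input speed = output speed × R = 354.7 × 5.4194 = 1922.2 rpm.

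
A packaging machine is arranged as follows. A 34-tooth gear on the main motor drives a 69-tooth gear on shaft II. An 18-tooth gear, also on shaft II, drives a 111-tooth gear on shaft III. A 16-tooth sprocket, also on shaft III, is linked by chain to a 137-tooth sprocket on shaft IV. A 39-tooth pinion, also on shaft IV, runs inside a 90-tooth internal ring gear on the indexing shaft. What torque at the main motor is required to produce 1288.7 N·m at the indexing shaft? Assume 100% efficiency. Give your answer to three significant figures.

5.21 N·m

Overall ratio R = 2.0294 × 6.1667 × 8.5625 × 2.3077 = 247.29.
Input torque = output torque / R = 1288.7 / 247.29 = 5.2114 N·m.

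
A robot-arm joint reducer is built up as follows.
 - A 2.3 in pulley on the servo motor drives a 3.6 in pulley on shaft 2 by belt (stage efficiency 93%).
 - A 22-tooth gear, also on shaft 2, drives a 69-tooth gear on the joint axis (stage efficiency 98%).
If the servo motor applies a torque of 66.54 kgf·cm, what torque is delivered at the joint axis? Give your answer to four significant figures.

Belt: ratio = 3.6/2.3 = 1.5652; torque at shaft 2 = 66.54 × 1.5652 × 0.93 = 96.859 kgf·cm.
Gear mesh: ratio = 69/22 = 3.1364; torque at the joint axis = 96.859 × 3.1364 × 0.98 = 297.71 kgf·cm.

297.7 kgf·cm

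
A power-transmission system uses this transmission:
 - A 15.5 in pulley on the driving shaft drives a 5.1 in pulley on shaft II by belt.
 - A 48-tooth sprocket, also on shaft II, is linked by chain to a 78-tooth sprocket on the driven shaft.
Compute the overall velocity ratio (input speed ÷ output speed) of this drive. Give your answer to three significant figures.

0.535

Each stage contributes driven/driver: belt 5.1/15.5 = 0.32903, chain 78/48 = 1.625.
Overall: 0.32903 × 1.625 = 0.53468.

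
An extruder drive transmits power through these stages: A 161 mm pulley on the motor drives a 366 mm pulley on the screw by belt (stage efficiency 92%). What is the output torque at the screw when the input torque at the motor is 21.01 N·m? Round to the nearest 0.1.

After the belt (366/161): 21.01 × 2.2733 × 0.92 = 43.941 N·m

43.9 N·m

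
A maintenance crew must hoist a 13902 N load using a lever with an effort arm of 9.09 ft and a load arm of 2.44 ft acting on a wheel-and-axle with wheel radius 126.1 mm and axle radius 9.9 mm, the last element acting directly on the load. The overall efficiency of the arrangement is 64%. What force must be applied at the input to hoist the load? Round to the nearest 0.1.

Lever MA = effort arm / load arm = 9.09/2.44 = 3.7254.
Wheel-and-axle MA = R/r = 126.1/9.9 = 12.737.
Combined ideal MA = 3.7254 × 12.737 = 47.452.
Actual MA = 47.452 × 0.64 = 30.369.
Effort = load / actual MA = 13902 / 30.369 = 457.77 N.

457.8 N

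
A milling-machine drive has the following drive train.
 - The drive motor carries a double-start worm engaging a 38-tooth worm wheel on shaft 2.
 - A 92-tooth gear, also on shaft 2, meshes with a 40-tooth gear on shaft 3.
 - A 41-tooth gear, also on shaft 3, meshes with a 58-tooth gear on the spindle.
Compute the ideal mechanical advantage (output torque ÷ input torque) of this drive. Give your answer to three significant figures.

11.7

Each stage contributes driven/driver: worm 38/2 = 19, gear mesh 40/92 = 0.43478, gear mesh 58/41 = 1.4146.
Overall: 19 × 0.43478 × 1.4146 = 11.686.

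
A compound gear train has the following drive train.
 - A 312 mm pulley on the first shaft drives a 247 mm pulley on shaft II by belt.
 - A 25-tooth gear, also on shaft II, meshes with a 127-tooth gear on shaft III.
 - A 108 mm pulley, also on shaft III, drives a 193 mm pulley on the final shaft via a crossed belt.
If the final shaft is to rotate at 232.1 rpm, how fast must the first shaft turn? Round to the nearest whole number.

1668 rpm

Overall ratio R = 0.79167 × 5.08 × 1.787 = 7.1869.
Required input speed = output speed × R = 232.1 × 7.1869 = 1668.1 rpm.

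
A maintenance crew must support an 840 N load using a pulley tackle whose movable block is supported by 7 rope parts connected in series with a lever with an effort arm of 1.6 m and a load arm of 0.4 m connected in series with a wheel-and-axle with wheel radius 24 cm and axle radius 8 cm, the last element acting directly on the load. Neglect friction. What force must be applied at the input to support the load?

Block-and-tackle MA = number of supporting rope parts = 7.
Lever MA = effort arm / load arm = 1.6/0.4 = 4.
Wheel-and-axle MA = R/r = 24/8 = 3.
Combined ideal MA = 7 × 4 × 3 = 84.
Effort = load / MA = 840 / 84 = 10 N.

10 N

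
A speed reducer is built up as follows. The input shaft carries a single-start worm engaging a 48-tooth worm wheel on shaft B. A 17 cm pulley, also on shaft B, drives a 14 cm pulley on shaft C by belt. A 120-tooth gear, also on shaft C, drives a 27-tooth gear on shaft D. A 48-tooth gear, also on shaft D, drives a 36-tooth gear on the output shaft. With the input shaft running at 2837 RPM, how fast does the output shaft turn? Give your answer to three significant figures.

425 RPM

Worm: ratio = 48/1 = 48, so shaft B turns at 2837 / 48 = 59.104 RPM.
Belt: ratio = 14/17 = 0.82353, so shaft C turns at 59.104 / 0.82353 = 71.769 RPM.
Gear mesh: ratio = 27/120 = 0.225, so shaft D turns at 71.769 / 0.225 = 318.97 RPM.
Gear mesh: ratio = 36/48 = 0.75, so the output shaft turns at 318.97 / 0.75 = 425.3 RPM.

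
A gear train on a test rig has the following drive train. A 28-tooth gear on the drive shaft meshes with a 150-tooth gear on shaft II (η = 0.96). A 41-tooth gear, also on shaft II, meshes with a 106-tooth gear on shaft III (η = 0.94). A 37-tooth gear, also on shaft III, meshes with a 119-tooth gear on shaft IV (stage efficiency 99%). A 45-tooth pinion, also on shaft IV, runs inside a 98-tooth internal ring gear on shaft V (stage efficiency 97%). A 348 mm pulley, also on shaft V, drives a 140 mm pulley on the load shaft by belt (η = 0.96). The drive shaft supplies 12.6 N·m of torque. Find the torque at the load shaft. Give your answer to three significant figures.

After the gear mesh (150/28): 12.6 × 5.3571 × 0.96 = 64.8 N·m
After the gear mesh (106/41): 64.8 × 2.5854 × 0.94 = 157.48 N·m
After the gear mesh (119/37): 157.48 × 3.2162 × 0.99 = 501.42 N·m
After the internal gear (98/45): 501.42 × 2.1778 × 0.97 = 1059.2 N·m
After the belt (140/348): 1059.2 × 0.4023 × 0.96 = 409.08 N·m

409 N·m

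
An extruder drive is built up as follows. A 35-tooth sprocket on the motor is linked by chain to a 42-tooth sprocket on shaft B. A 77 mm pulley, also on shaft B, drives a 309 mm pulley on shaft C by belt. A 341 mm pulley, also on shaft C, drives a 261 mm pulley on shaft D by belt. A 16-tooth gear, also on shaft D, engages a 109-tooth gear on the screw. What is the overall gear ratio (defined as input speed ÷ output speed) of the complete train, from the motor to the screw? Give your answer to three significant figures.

Each stage contributes driven/driver: chain 42/35 = 1.2, belt 309/77 = 4.013, belt 261/341 = 0.7654, gear mesh 109/16 = 6.8125.
Overall: 1.2 × 4.013 × 0.7654 × 6.8125 = 25.11.

25.1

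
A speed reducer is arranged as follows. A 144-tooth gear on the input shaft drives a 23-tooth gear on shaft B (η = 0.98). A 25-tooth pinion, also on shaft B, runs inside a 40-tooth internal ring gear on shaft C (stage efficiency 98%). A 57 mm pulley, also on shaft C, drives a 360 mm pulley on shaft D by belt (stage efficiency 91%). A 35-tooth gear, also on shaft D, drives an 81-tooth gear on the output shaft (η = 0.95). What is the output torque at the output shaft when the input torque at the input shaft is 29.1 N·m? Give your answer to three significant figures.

gear mesh 23/144 = 0.15972 → τ = 29.1·0.15972·0.98 = 4.555 N·m
internal gear 40/25 = 1.6 → τ = 4.555·1.6·0.98 = 7.1422 N·m
belt 360/57 = 6.3158 → τ = 7.1422·6.3158·0.91 = 41.049 N·m
gear mesh 81/35 = 2.3143 → τ = 41.049·2.3143·0.95 = 90.249 N·m

90.2 N·m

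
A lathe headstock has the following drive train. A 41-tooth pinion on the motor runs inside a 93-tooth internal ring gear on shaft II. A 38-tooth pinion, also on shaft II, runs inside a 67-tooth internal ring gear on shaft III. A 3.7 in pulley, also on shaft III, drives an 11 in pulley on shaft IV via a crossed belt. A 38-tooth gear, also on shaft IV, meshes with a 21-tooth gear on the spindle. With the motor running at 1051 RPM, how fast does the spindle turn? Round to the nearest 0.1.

160.0 RPM

the motor → shaft II (internal gear, 93/41): 1051 ÷ 2.2683 = 463.34 RPM
shaft II → shaft III (internal gear, 67/38): 463.34 ÷ 1.7632 = 262.79 RPM
shaft III → shaft IV (belt, 11/3.7): 262.79 ÷ 2.973 = 88.394 RPM
shaft IV → the spindle (gear mesh, 21/38): 88.394 ÷ 0.55263 = 159.95 RPM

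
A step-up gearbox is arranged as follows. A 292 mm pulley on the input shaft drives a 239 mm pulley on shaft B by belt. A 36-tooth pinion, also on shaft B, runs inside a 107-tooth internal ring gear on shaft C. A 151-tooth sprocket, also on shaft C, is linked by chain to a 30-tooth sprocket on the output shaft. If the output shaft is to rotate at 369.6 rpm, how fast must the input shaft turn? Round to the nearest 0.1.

Overall ratio R = 0.81849 × 2.9722 × 0.19868 = 0.48333.
Required input speed = output speed × R = 369.6 × 0.48333 = 178.64 rpm.

178.6 rpm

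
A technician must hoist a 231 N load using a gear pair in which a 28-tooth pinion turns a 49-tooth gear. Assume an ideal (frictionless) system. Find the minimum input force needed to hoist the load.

Gear pair MA = 49/28 = 1.75.
Effort = load / MA = 231 / 1.75 = 132 N.

132 N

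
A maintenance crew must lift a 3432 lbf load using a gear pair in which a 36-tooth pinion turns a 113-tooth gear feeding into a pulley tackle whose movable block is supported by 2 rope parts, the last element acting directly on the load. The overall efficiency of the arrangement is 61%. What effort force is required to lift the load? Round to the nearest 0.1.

Gear pair MA = 113/36 = 3.1389.
Block-and-tackle MA = number of supporting rope parts = 2.
Combined ideal MA = 3.1389 × 2 = 6.2778.
Actual MA = 6.2778 × 0.61 = 3.8294.
Effort = load / actual MA = 3432 / 3.8294 = 896.21 lbf.

896.2 lbf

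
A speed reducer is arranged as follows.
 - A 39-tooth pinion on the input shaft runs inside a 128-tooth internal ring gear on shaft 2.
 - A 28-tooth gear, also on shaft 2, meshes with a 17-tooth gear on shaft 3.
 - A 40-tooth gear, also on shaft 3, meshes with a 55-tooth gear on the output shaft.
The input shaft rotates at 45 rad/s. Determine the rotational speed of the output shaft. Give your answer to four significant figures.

16.42 rad/s

the input shaft → shaft 2 (internal gear, 128/39): 45 ÷ 3.2821 = 13.711 rad/s
shaft 2 → shaft 3 (gear mesh, 17/28): 13.711 ÷ 0.60714 = 22.583 rad/s
shaft 3 → the output shaft (gear mesh, 55/40): 22.583 ÷ 1.375 = 16.424 rad/s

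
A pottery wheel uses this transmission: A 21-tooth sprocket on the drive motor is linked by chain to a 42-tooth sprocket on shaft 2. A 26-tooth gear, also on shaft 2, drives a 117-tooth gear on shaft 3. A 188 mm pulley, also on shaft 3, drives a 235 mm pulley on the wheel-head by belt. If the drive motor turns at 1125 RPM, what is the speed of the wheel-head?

100 RPM

the drive motor → shaft 2 (chain, 42/21): 1125 ÷ 2 = 562.5 RPM
shaft 2 → shaft 3 (gear mesh, 117/26): 562.5 ÷ 4.5 = 125 RPM
shaft 3 → the wheel-head (belt, 235/188): 125 ÷ 1.25 = 100 RPM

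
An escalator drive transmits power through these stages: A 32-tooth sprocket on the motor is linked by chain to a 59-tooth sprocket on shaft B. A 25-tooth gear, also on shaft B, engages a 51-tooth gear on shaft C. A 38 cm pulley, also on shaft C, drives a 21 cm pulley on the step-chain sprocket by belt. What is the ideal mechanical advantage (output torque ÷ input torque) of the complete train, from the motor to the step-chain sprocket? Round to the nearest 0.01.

Each stage contributes driven/driver: chain 59/32 = 1.8438, gear mesh 51/25 = 2.04, belt 21/38 = 0.55263.
Overall: 1.8438 × 2.04 × 0.55263 = 2.0786.

2.08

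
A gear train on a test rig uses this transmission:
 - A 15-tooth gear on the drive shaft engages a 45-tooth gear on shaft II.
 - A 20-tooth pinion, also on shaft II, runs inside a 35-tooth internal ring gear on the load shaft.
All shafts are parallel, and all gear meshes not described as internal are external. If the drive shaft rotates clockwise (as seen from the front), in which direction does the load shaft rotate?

the drive shaft → shaft II: external mesh, 1 reversal → CCW.
shaft II → the load shaft: internal mesh, same direction → CCW.
1 reversal in total — an odd number — so the load shaft turns opposite to the drive shaft.

counterclockwise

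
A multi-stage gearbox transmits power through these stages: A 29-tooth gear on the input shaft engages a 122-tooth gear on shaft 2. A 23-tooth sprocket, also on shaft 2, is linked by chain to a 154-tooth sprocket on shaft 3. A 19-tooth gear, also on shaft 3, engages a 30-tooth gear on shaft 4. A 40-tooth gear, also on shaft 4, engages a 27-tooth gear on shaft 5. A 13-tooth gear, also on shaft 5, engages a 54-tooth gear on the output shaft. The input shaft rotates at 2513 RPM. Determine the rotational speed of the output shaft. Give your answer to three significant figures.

gear mesh 122/29 = 4.2069 → 2513/4.2069 = 597.35 RPM
chain 154/23 = 6.6957 → 597.35/6.6957 = 89.215 RPM
gear mesh 30/19 = 1.5789 → 89.215/1.5789 = 56.503 RPM
gear mesh 27/40 = 0.675 → 56.503/0.675 = 83.708 RPM
gear mesh 54/13 = 4.1538 → 83.708/4.1538 = 20.152 RPM

20.2 RPM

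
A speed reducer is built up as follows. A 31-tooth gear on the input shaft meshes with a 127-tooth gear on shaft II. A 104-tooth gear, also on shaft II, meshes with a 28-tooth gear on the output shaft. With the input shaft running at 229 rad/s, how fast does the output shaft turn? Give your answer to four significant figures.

the input shaft → shaft II (gear mesh, 127/31): 229 ÷ 4.0968 = 55.898 rad/s
shaft II → the output shaft (gear mesh, 28/104): 55.898 ÷ 0.26923 = 207.62 rad/s

207.6 rad/s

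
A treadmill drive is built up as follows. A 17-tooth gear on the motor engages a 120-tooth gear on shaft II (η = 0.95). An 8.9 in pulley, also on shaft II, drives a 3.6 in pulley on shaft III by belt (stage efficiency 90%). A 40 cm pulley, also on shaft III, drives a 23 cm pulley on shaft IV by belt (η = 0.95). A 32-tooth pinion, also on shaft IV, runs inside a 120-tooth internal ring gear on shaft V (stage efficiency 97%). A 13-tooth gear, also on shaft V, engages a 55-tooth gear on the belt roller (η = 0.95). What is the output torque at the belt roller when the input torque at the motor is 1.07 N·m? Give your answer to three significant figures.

After the gear mesh (120/17): 1.07 × 7.0588 × 0.95 = 7.1753 N·m
After the belt (3.6/8.9): 7.1753 × 0.40449 × 0.90 = 2.6121 N·m
After the belt (23/40): 2.6121 × 0.575 × 0.95 = 1.4269 N·m
After the internal gear (120/32): 1.4269 × 3.75 × 0.97 = 5.1903 N·m
After the gear mesh (55/13): 5.1903 × 4.2308 × 0.95 = 20.861 N·m

20.9 N·m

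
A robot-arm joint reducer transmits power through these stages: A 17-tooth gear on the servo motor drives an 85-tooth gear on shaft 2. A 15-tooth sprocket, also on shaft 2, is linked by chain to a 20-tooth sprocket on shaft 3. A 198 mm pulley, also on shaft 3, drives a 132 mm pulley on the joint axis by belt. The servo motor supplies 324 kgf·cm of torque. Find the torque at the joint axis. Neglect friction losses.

gear mesh 85/17 = 5 → τ = 324·5 = 1620 kgf·cm
chain 20/15 = 1.3333 → τ = 1620·1.3333 = 2160 kgf·cm
belt 132/198 = 0.66667 → τ = 2160·0.66667 = 1440 kgf·cm

1440 kgf·cm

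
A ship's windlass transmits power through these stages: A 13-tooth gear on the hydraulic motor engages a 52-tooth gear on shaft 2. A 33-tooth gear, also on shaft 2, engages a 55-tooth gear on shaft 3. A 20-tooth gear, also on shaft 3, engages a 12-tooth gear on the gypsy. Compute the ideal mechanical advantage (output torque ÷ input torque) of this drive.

Each stage contributes driven/driver: gear mesh 52/13 = 4, gear mesh 55/33 = 1.6667, gear mesh 12/20 = 0.6.
Overall: 4 × 1.6667 × 0.6 = 4.

4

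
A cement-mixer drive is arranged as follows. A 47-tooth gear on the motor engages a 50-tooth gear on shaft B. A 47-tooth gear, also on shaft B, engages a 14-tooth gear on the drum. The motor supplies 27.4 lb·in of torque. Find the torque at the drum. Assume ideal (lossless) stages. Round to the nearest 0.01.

After the gear mesh (50/47): 27.4 × 1.0638 = 29.149 lb·in
After the gear mesh (14/47): 29.149 × 0.29787 = 8.6827 lb·in

8.68 lb·in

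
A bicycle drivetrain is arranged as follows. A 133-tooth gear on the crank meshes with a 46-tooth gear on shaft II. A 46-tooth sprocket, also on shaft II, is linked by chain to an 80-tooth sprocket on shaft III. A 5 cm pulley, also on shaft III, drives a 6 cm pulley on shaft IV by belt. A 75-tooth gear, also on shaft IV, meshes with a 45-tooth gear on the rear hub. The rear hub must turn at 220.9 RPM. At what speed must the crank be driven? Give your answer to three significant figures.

Overall ratio R = 0.34586 × 1.7391 × 1.2 × 0.6 = 0.43308.
Required input speed = output speed × R = 220.9 × 0.43308 = 95.668 RPM.

95.7 RPM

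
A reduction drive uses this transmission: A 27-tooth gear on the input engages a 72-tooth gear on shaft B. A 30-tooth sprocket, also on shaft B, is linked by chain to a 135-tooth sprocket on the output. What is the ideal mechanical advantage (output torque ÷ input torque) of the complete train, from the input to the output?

Each stage contributes driven/driver: gear mesh 72/27 = 2.6667, chain 135/30 = 4.5.
Overall: 2.6667 × 4.5 = 12.

12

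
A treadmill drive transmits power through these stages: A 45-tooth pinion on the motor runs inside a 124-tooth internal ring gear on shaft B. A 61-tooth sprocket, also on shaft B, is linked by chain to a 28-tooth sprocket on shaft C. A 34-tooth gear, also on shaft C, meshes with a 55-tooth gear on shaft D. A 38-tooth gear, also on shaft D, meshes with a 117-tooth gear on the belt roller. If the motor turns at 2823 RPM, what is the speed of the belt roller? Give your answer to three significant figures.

Internal gear: ratio = 124/45 = 2.7556, so shaft B turns at 2823 / 2.7556 = 1024.5 RPM.
Chain: ratio = 28/61 = 0.45902, so shaft C turns at 1024.5 / 0.45902 = 2231.9 RPM.
Gear mesh: ratio = 55/34 = 1.6176, so shaft D turns at 2231.9 / 1.6176 = 1379.7 RPM.
Gear mesh: ratio = 117/38 = 3.0789, so the belt roller turns at 1379.7 / 3.0789 = 448.11 RPM.

448 RPM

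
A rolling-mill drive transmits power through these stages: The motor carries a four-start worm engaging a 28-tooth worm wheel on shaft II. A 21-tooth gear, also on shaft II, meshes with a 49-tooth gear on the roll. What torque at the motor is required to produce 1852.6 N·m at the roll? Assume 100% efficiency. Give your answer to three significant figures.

113 N·m

Overall ratio R = 7 × 2.3333 = 16.333.
Input torque = output torque / R = 1852.6 / 16.333 = 113.42 N·m.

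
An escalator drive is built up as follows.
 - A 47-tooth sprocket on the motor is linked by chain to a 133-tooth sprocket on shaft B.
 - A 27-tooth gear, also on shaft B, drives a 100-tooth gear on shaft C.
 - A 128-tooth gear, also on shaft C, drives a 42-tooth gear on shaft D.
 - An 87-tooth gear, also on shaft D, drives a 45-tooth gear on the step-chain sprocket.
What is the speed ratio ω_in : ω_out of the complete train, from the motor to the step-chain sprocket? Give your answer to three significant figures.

Each stage contributes driven/driver: chain 133/47 = 2.8298, gear mesh 100/27 = 3.7037, gear mesh 42/128 = 0.32812, gear mesh 45/87 = 0.51724.
Overall: 2.8298 × 3.7037 × 0.32812 × 0.51724 = 1.7788.

1.78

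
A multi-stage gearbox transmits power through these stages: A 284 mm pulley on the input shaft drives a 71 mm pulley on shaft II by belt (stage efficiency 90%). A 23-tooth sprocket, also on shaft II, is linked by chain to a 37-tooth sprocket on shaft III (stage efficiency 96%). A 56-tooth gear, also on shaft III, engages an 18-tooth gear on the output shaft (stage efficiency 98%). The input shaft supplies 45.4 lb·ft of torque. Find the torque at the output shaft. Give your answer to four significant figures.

Belt: ratio = 71/284 = 0.25; torque at shaft II = 45.4 × 0.25 × 0.90 = 10.215 lb·ft.
Chain: ratio = 37/23 = 1.6087; torque at shaft III = 10.215 × 1.6087 × 0.96 = 15.776 lb·ft.
Gear mesh: ratio = 18/56 = 0.32143; torque at the output shaft = 15.776 × 0.32143 × 0.98 = 4.9693 lb·ft.

4.969 lb·ft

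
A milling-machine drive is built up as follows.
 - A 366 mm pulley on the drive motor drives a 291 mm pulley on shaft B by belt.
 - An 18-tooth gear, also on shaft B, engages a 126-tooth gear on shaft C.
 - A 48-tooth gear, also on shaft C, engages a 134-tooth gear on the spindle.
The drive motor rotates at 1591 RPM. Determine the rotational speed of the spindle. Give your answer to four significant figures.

belt 291/366 = 0.79508 → 1591/0.79508 = 2001.1 RPM
gear mesh 126/18 = 7 → 2001.1/7 = 285.86 RPM
gear mesh 134/48 = 2.7917 → 285.86/2.7917 = 102.4 RPM

102.4 RPM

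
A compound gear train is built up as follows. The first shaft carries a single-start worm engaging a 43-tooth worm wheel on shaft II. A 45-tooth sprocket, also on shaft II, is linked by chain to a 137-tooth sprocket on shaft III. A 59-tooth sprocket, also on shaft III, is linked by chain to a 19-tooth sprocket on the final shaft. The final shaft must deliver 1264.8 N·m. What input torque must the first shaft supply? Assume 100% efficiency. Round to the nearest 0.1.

Overall ratio R = 43 × 3.0444 × 0.32203 = 42.158.
Input torque = output torque / R = 1264.8 / 42.158 = 30.002 N·m.

30.0 N·m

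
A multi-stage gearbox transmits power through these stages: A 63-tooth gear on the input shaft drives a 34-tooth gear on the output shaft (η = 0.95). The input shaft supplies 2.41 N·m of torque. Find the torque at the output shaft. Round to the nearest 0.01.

gear mesh 34/63 = 0.53968 → τ = 2.41·0.53968·0.95 = 1.2356 N·m

1.24 N·m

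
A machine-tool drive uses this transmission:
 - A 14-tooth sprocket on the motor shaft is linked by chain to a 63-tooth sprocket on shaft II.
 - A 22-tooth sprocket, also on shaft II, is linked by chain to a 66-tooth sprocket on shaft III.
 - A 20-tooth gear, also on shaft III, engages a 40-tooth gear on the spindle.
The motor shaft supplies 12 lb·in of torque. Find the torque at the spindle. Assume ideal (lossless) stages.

324 lb·in

After the chain (63/14): 12 × 4.5 = 54 lb·in
After the chain (66/22): 54 × 3 = 162 lb·in
After the gear mesh (40/20): 162 × 2 = 324 lb·in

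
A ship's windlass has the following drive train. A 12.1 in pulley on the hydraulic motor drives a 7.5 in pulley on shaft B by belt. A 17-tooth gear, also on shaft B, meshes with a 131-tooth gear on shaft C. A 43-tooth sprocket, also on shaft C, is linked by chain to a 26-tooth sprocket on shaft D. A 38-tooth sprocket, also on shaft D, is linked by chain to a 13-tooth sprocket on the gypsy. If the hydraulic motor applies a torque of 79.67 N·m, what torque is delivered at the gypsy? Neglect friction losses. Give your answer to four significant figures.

After the belt (7.5/12.1): 79.67 × 0.61983 = 49.382 N·m
After the gear mesh (131/17): 49.382 × 7.7059 = 380.53 N·m
After the chain (26/43): 380.53 × 0.60465 = 230.09 N·m
After the chain (13/38): 230.09 × 0.34211 = 78.715 N·m

78.72 N·m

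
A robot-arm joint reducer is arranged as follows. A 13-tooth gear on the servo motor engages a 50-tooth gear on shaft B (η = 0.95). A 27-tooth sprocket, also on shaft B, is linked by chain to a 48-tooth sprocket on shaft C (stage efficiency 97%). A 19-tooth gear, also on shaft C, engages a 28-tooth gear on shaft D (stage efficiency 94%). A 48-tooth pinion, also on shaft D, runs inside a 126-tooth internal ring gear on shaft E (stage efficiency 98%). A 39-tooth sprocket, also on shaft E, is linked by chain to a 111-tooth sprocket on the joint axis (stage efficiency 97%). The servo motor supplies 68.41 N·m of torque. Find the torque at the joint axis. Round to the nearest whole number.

4241 N·m

gear mesh 50/13 = 3.8462 → τ = 68.41·3.8462·0.95 = 249.96 N·m
chain 48/27 = 1.7778 → τ = 249.96·1.7778·0.97 = 431.04 N·m
gear mesh 28/19 = 1.4737 → τ = 431.04·1.4737·0.94 = 597.11 N·m
internal gear 126/48 = 2.625 → τ = 597.11·2.625·0.98 = 1536.1 N·m
chain 111/39 = 2.8462 → τ = 1536.1·2.8462·0.97 = 4240.7 N·m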